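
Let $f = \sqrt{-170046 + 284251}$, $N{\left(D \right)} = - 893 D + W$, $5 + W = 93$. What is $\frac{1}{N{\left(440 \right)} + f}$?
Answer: $- \frac{392832}{154316866019} - \frac{\sqrt{114205}}{154316866019} \approx -2.5478 \cdot 10^{-6}$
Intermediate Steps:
$W = 88$ ($W = -5 + 93 = 88$)
$N{\left(D \right)} = 88 - 893 D$ ($N{\left(D \right)} = - 893 D + 88 = 88 - 893 D$)
$f = \sqrt{114205} \approx 337.94$
$\frac{1}{N{\left(440 \right)} + f} = \frac{1}{\left(88 - 392920\right) + \sqrt{114205}} = \frac{1}{-392832 + \sqrt{114205}}$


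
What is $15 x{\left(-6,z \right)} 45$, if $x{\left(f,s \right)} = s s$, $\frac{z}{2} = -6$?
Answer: $97200$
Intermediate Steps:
$z = -12$ ($z = 2 \left(-6\right) = -12$)
$x{\left(f,s \right)} = s^{2}$
$15 x{\left(-6,z \right)} 45 = 15 \left(-12\right)^{2} \cdot 45 = 15 \cdot 144 \cdot 45 = 2160 \cdot 45 = 97200$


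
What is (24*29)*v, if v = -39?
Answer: -27144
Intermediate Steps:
(24*29)*v = (24*29)*(-39) = 696*(-39) = -27144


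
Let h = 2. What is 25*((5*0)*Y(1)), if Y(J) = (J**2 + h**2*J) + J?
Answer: 0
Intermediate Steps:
Y(J) = J**2 + 5*J (Y(J) = (J**2 + 2**2*J) + J = (J**2 + 4*J) + J = J**2 + 5*J)
25*((5*0)*Y(1)) = 25*((5*0)*(1*(5 + 1))) = 25*(0*(1*6)) = 25*(0*6) = 25*0 = 0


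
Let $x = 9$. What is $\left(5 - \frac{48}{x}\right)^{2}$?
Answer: $\frac{1}{9} \approx 0.11111$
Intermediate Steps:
$\left(5 - \frac{48}{x}\right)^{2} = \left(5 - \frac{48}{9}\right)^{2} = \left(5 - \frac{16}{3}\right)^{2} = \left(- \frac{1}{3}\right)^{2} = \frac{1}{9}$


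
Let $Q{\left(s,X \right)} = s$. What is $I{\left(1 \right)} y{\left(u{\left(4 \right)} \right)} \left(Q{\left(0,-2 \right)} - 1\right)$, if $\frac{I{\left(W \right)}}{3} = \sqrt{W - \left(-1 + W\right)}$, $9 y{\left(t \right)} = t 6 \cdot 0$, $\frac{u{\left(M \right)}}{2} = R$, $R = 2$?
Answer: $0$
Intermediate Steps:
$u{\left(M \right)} = 4$ ($u{\left(M \right)} = 2 \cdot 2 = 4$)
$y{\left(t \right)} = 0$ ($y{\left(t \right)} = \frac{t 6 \cdot 0}{9} = \frac{6 t 0}{9} = \frac{1}{9} \cdot 0 = 0$)
$I{\left(W \right)} = 3$ ($I{\left(W \right)} = 3 \sqrt{W - \left(-1 + W\right)} = 3 \sqrt{1} = 3 \cdot 1 = 3$)
$I{\left(1 \right)} y{\left(u{\left(4 \right)} \right)} \left(Q{\left(0,-2 \right)} - 1\right) = 3 \cdot 0 \left(0 - 1\right) = 3 \cdot 0 \left(-1\right) = 3 \cdot 0 = 0$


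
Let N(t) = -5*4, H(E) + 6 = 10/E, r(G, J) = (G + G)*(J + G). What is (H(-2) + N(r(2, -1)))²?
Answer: 961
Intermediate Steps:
r(G, J) = 2*G*(G + J) (r(G, J) = (2*G)*(G + J) = 2*G*(G + J))
H(E) = -6 + 10/E
N(t) = -20
(H(-2) + N(r(2, -1)))² = ((-6 + 10/(-2)) - 20)² = ((-6 + 10*(-½)) - 20)² = ((-6 - 5) - 20)² = (-11 - 20)² = (-31)² = 961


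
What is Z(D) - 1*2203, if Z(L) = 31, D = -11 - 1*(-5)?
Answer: -2172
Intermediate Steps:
D = -6 (D = -11 + 5 = -6)
Z(D) - 1*2203 = 31 - 1*2203 = 31 - 2203 = -2172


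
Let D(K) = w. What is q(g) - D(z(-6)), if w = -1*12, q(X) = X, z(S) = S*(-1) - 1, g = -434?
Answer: -422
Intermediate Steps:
z(S) = -1 - S (z(S) = -S - 1 = -1 - S)
w = -12
D(K) = -12
q(g) - D(z(-6)) = -434 - 1*(-12) = -434 + 12 = -422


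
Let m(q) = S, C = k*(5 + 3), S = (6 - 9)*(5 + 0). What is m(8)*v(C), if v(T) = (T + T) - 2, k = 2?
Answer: -450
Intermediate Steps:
S = -15 (S = -3*5 = -15)
C = 16 (C = 2*(5 + 3) = 2*8 = 16)
m(q) = -15
v(T) = -2 + 2*T (v(T) = 2*T - 2 = -2 + 2*T)
m(8)*v(C) = -15*(-2 + 2*16) = -15*(-2 + 32) = -15*30 = -450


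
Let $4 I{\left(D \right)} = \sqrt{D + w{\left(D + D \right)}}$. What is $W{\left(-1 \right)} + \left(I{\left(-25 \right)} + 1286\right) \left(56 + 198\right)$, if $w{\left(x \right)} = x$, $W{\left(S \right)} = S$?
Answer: $326643 + \frac{635 i \sqrt{3}}{2} \approx 3.2664 \cdot 10^{5} + 549.93 i$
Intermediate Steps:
$I{\left(D \right)} = \frac{\sqrt{3} \sqrt{D}}{4}$ ($I{\left(D \right)} = \frac{\sqrt{D + \left(D + D\right)}}{4} = \frac{\sqrt{D + 2 D}}{4} = \frac{\sqrt{3 D}}{4} = \frac{\sqrt{3} \sqrt{D}}{4}$)
$W{\left(-1 \right)} + \left(I{\left(-25 \right)} + 1286\right) \left(56 + 198\right) = -1 + \left(\frac{\sqrt{3} \sqrt{-25}}{4} + 1286\right) \left(56 + 198\right) = -1 + \left(\frac{\sqrt{3} \cdot 5 i}{4} + 1286\right) 254 = -1 + \left(\frac{5 i \sqrt{3}}{4} + 1286\right) 254 = -1 + \left(1286 + \frac{5 i \sqrt{3}}{4}\right) 254 = -1 + \left(326644 + \frac{635 i \sqrt{3}}{2}\right) = 326643 + \frac{635 i \sqrt{3}}{2}$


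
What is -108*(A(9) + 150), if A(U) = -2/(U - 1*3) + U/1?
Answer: -17136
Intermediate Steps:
A(U) = U - 2/(-3 + U) (A(U) = -2/(U - 3) + U*1 = -2/(-3 + U) + U = U - 2/(-3 + U))
-108*(A(9) + 150) = -108*((-2 + 9² - 3*9)/(-3 + 9) + 150) = -108*((-2 + 81 - 27)/6 + 150) = -108*((⅙)*52 + 150) = -108*(26/3 + 150) = -108*476/3 = -17136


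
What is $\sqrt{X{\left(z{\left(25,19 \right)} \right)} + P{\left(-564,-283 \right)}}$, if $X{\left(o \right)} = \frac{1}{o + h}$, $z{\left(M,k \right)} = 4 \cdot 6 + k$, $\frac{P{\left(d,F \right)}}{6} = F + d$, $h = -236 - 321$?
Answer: $\frac{i \sqrt{1342644586}}{514} \approx 71.288 i$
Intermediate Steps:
$h = -557$
$P{\left(d,F \right)} = 6 F + 6 d$ ($P{\left(d,F \right)} = 6 \left(F + d\right) = 6 F + 6 d$)
$z{\left(M,k \right)} = 24 + k$
$X{\left(o \right)} = \frac{1}{-557 + o}$ ($X{\left(o \right)} = \frac{1}{o - 557} = \frac{1}{-557 + o}$)
$\sqrt{X{\left(z{\left(25,19 \right)} \right)} + P{\left(-564,-283 \right)}} = \sqrt{\frac{1}{-557 + \left(24 + 19\right)} + \left(6 \left(-283\right) + 6 \left(-564\right)\right)} = \sqrt{\frac{1}{-557 + 43} - 5082} = \sqrt{\frac{1}{-514} - 5082} = \sqrt{- \frac{1}{514} - 5082} = \sqrt{- \frac{2612149}{514}} = \frac{i \sqrt{1342644586}}{514}$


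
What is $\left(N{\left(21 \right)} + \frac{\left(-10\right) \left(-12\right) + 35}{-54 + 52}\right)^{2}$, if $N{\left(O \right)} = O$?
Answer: $\frac{12769}{4} \approx 3192.3$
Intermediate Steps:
$\left(N{\left(21 \right)} + \frac{\left(-10\right) \left(-12\right) + 35}{-54 + 52}\right)^{2} = \left(21 + \frac{\left(-10\right) \left(-12\right) + 35}{-54 + 52}\right)^{2} = \left(21 + \frac{120 + 35}{-2}\right)^{2} = \left(21 + 155 \left(- \frac{1}{2}\right)\right)^{2} = \left(21 - \frac{155}{2}\right)^{2} = \left(- \frac{113}{2}\right)^{2} = \frac{12769}{4}$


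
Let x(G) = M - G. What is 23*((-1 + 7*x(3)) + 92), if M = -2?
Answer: 1288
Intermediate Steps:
x(G) = -2 - G
23*((-1 + 7*x(3)) + 92) = 23*((-1 + 7*(-2 - 1*3)) + 92) = 23*((-1 + 7*(-2 - 3)) + 92) = 23*((-1 + 7*(-5)) + 92) = 23*((-1 - 35) + 92) = 23*(-36 + 92) = 23*56 = 1288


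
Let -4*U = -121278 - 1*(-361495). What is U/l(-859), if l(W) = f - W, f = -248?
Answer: -5111/52 ≈ -98.288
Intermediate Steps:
l(W) = -248 - W
U = -240217/4 (U = -(-121278 - 1*(-361495))/4 = -(-121278 + 361495)/4 = -¼*240217 = -240217/4 ≈ -60054.)
U/l(-859) = -240217/(4*(-248 - 1*(-859))) = -240217/(4*(-248 + 859)) = -240217/4/611 = -240217/4*1/611 = -5111/52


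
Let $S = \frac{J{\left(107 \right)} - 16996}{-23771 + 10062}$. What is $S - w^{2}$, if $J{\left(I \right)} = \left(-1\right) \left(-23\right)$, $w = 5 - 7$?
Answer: $- \frac{37863}{13709} \approx -2.7619$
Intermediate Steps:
$w = -2$ ($w = 5 - 7 = -2$)
$J{\left(I \right)} = 23$
$S = \frac{16973}{13709}$ ($S = \frac{23 - 16996}{-23771 + 10062} = - \frac{16973}{-13709} = \left(-16973\right) \left(- \frac{1}{13709}\right) = \frac{16973}{13709} \approx 1.2381$)
$S - w^{2} = \frac{16973}{13709} - \left(-2\right)^{2} = \frac{16973}{13709} - 4 = - \frac{37863}{13709}$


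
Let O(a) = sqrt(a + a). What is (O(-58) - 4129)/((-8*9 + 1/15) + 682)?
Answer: -61935/9151 + 30*I*sqrt(29)/9151 ≈ -6.7681 + 0.017654*I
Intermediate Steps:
O(a) = sqrt(2)*sqrt(a) (O(a) = sqrt(2*a) = sqrt(2)*sqrt(a))
(O(-58) - 4129)/((-8*9 + 1/15) + 682) = (sqrt(2)*sqrt(-58) - 4129)/((-8*9 + 1/15) + 682) = (sqrt(2)*(I*sqrt(58)) - 4129)/((-72 + 1/15) + 682) = (2*I*sqrt(29) - 4129)/(-1079/15 + 682) = (-4129 + 2*I*sqrt(29))/(9151/15) = (-4129 + 2*I*sqrt(29))*(15/9151) = -61935/9151 + 30*I*sqrt(29)/9151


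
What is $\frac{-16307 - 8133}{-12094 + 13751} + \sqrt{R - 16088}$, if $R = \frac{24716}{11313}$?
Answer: $- \frac{24440}{1657} + \frac{2 i \sqrt{57186846699}}{3771} \approx -14.75 + 126.83 i$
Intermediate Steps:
$R = \frac{24716}{11313}$ ($R = 24716 \cdot \frac{1}{11313} = \frac{24716}{11313} \approx 2.1847$)
$\frac{-16307 - 8133}{-12094 + 13751} + \sqrt{R - 16088} = \frac{-16307 - 8133}{-12094 + 13751} + \sqrt{\frac{24716}{11313} - 16088} = - \frac{24440}{1657} + \sqrt{- \frac{181978828}{11313}} = \left(-24440\right) \frac{1}{1657} + \frac{2 i \sqrt{57186846699}}{3771} = - \frac{24440}{1657} + \frac{2 i \sqrt{57186846699}}{3771}$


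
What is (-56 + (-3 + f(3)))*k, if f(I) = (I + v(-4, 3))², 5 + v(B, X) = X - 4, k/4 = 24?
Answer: -4800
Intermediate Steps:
k = 96 (k = 4*24 = 96)
v(B, X) = -9 + X (v(B, X) = -5 + (X - 4) = -5 + (-4 + X) = -9 + X)
f(I) = (-6 + I)² (f(I) = (I + (-9 + 3))² = (I - 6)² = (-6 + I)²)
(-56 + (-3 + f(3)))*k = (-56 + (-3 + (-6 + 3)²))*96 = (-56 + (-3 + (-3)²))*96 = (-56 + (-3 + 9))*96 = (-56 + 6)*96 = -50*96 = -4800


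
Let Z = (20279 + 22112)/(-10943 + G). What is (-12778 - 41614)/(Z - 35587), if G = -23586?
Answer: 939050684/614412957 ≈ 1.5284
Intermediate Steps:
Z = -42391/34529 (Z = (20279 + 22112)/(-10943 - 23586) = 42391/(-34529) = 42391*(-1/34529) = -42391/34529 ≈ -1.2277)
(-12778 - 41614)/(Z - 35587) = (-12778 - 41614)/(-42391/34529 - 35587) = -54392/(-1228825914/34529) = -54392*(-34529/1228825914) = 939050684/614412957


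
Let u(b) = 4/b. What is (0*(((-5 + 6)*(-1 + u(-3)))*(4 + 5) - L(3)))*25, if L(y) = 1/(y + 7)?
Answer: 0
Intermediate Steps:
L(y) = 1/(7 + y)
(0*(((-5 + 6)*(-1 + u(-3)))*(4 + 5) - L(3)))*25 = (0*(((-5 + 6)*(-1 + 4/(-3)))*(4 + 5) - 1/(7 + 3)))*25 = (0*((1*(-1 + 4*(-1/3)))*9 - 1/10))*25 = (0*((1*(-1 - 4/3))*9 - 1*1/10))*25 = (0*((1*(-7/3))*9 - 1/10))*25 = (0*(-7/3*9 - 1/10))*25 = (0*(-21 - 1/10))*25 = (0*(-211/10))*25 = 0*25 = 0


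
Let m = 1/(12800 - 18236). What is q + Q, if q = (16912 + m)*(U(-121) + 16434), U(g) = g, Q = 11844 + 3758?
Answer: 1499798134975/5436 ≈ 2.7590e+8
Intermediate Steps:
Q = 15602
m = -1/5436 (m = 1/(-5436) = -1/5436 ≈ -0.00018396)
q = 1499713322503/5436 (q = (16912 - 1/5436)*(-121 + 16434) = (91933631/5436)*16313 = 1499713322503/5436 ≈ 2.7589e+8)
q + Q = 1499713322503/5436 + 15602 = 1499798134975/5436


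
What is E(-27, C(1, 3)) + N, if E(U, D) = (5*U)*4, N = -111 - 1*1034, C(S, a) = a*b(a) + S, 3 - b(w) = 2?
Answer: -1685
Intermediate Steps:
b(w) = 1 (b(w) = 3 - 1*2 = 3 - 2 = 1)
C(S, a) = S + a (C(S, a) = a*1 + S = a + S = S + a)
N = -1145 (N = -111 - 1034 = -1145)
E(U, D) = 20*U
E(-27, C(1, 3)) + N = 20*(-27) - 1145 = -540 - 1145 = -1685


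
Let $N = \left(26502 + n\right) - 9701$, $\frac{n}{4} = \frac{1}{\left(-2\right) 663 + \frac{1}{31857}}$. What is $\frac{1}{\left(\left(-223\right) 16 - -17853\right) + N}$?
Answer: $\frac{42242381}{1313146528338} \approx 3.2169 \cdot 10^{-5}$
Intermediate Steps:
$n = - \frac{127428}{42242381}$ ($n = \frac{4}{\left(-2\right) 663 + \frac{1}{31857}} = \frac{4}{-1326 + \frac{1}{31857}} = \frac{4}{- \frac{42242381}{31857}} = 4 \left(- \frac{31857}{42242381}\right) = - \frac{127428}{42242381} \approx -0.0030166$)
$N = \frac{709714115753}{42242381}$ ($N = \left(26502 - \frac{127428}{42242381}\right) - 9701 = \frac{1119507453834}{42242381} - 9701 = \frac{709714115753}{42242381} \approx 16801.0$)
$\frac{1}{\left(\left(-223\right) 16 - -17853\right) + N} = \frac{1}{\left(\left(-223\right) 16 - -17853\right) + \frac{709714115753}{42242381}} = \frac{1}{\left(-3568 + 17853\right) + \frac{709714115753}{42242381}} = \frac{1}{14285 + \frac{709714115753}{42242381}} = \frac{1}{\frac{1313146528338}{42242381}} = \frac{42242381}{1313146528338}$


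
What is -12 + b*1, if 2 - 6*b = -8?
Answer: -31/3 ≈ -10.333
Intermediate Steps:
b = 5/3 (b = 1/3 - 1/6*(-8) = 1/3 + 4/3 = 5/3 ≈ 1.6667)
-12 + b*1 = -12 + (5/3)*1 = -12 + 5/3 = -31/3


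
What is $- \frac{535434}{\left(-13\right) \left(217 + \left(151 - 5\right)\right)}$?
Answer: $\frac{178478}{1573} \approx 113.46$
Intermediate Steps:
$- \frac{535434}{\left(-13\right) \left(217 + \left(151 - 5\right)\right)} = - \frac{535434}{\left(-13\right) \left(217 + 146\right)} = - \frac{535434}{\left(-13\right) 363} = - \frac{535434}{-4719} = \left(-535434\right) \left(- \frac{1}{4719}\right) = \frac{178478}{1573}$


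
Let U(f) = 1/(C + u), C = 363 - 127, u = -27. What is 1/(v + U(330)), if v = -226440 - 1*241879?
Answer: -209/97878670 ≈ -2.1353e-6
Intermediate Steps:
C = 236
v = -468319 (v = -226440 - 241879 = -468319)
U(f) = 1/209 (U(f) = 1/(236 - 27) = 1/209)
1/(v + U(330)) = 1/(-468319 + 1/209) = 1/(-97878670/209) = -209/97878670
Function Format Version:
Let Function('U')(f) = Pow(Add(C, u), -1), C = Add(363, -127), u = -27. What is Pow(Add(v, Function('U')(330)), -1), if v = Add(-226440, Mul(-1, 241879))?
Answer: Rational(-209, 97878670) ≈ -2.1353e-6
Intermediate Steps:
C = 236
v = -468319 (v = Add(-226440, -241879) = -468319)
Function('U')(f) = Rational(1, 209) (Function('U')(f) = Pow(Add(236, -27), -1) = Pow(209, -1) = Rational(1, 209))
Pow(Add(v, Function('U')(330)), -1) = Pow(Add(-468319, Rational(1, 209)), -1) = Pow(Rational(-97878670, 209), -1) = Rational(-209, 97878670)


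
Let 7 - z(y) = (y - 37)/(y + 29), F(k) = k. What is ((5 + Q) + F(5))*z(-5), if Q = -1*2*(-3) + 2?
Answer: 315/2 ≈ 157.50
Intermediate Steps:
z(y) = 7 - (-37 + y)/(29 + y) (z(y) = 7 - (y - 37)/(y + 29) = 7 - (-37 + y)/(29 + y))
Q = 8 (Q = -2*(-3) + 2 = 6 + 2 = 8)
((5 + Q) + F(5))*z(-5) = ((5 + 8) + 5)*(6*(40 - 5)/(29 - 5)) = (13 + 5)*(6*35/24) = 18*(6*(1/24)*35) = 18*(35/4) = 315/2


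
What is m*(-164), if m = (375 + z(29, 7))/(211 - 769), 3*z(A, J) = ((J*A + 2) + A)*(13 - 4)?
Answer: 29438/93 ≈ 316.54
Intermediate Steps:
z(A, J) = 6 + 3*A + 3*A*J (z(A, J) = (((J*A + 2) + A)*(13 - 4))/3 = (((A*J + 2) + A)*9)/3 = (((2 + A*J) + A)*9)/3 = ((2 + A + A*J)*9)/3 = (18 + 9*A + 9*A*J)/3 = 6 + 3*A + 3*A*J)
m = -359/186 (m = (375 + (6 + 3*29 + 3*29*7))/(211 - 769) = (375 + (6 + 87 + 609))/(-558) = (375 + 702)*(-1/558) = 1077*(-1/558) = -359/186 ≈ -1.9301)
m*(-164) = -359/186*(-164) = 29438/93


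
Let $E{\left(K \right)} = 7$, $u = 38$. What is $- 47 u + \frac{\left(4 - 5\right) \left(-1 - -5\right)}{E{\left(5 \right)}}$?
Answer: $- \frac{12506}{7} \approx -1786.6$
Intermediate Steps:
$- 47 u + \frac{\left(4 - 5\right) \left(-1 - -5\right)}{E{\left(5 \right)}} = \left(-47\right) 38 + \frac{\left(4 - 5\right) \left(-1 - -5\right)}{7} = -1786 + - (-1 + 5) \frac{1}{7} = -1786 + \left(-1\right) 4 \cdot \frac{1}{7} = -1786 - \frac{4}{7} = - \frac{12506}{7}$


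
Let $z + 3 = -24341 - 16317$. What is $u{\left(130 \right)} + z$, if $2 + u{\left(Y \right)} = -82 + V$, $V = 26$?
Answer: $-40719$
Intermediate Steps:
$z = -40661$ ($z = -3 - 40658 = -40661$)
$u{\left(Y \right)} = -58$ ($u{\left(Y \right)} = -2 + \left(-82 + 26\right) = -2 - 56 = -58$)
$u{\left(130 \right)} + z = -58 - 40661 = -40719$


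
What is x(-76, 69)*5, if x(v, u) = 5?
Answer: 25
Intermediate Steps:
x(-76, 69)*5 = 5*5 = 25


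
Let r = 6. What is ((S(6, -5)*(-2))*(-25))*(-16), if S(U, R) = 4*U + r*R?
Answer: 4800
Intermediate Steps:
S(U, R) = 4*U + 6*R
((S(6, -5)*(-2))*(-25))*(-16) = (((4*6 + 6*(-5))*(-2))*(-25))*(-16) = (((24 - 30)*(-2))*(-25))*(-16) = (-6*(-2)*(-25))*(-16) = (12*(-25))*(-16) = -300*(-16) = 4800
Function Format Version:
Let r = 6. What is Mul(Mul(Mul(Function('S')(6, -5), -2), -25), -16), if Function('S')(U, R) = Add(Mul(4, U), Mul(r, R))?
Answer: 4800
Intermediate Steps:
Function('S')(U, R) = Add(Mul(4, U), Mul(6, R))
Mul(Mul(Mul(Function('S')(6, -5), -2), -25), -16) = Mul(Mul(Mul(Add(Mul(4, 6), Mul(6, -5)), -2), -25), -16) = Mul(Mul(Mul(Add(24, -30), -2), -25), -16) = Mul(Mul(Mul(-6, -2), -25), -16) = Mul(Mul(12, -25), -16) = Mul(-300, -16) = 4800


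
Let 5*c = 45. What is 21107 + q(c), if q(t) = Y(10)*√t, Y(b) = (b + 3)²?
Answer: 21614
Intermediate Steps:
c = 9 (c = (⅕)*45 = 9)
Y(b) = (3 + b)²
q(t) = 169*√t (q(t) = (3 + 10)²*√t = 13²*√t = 169*√t)
21107 + q(c) = 21107 + 169*√9 = 21107 + 169*3 = 21107 + 507 = 21614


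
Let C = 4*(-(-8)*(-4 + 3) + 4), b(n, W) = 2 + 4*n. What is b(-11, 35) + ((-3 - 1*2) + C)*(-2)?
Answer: 0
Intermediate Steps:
C = -16 (C = 4*(-(-8)*(-1) + 4) = 4*(-2*4 + 4) = 4*(-8 + 4) = 4*(-4) = -16)
b(-11, 35) + ((-3 - 1*2) + C)*(-2) = (2 + 4*(-11)) + ((-3 - 1*2) - 16)*(-2) = (2 - 44) + ((-3 - 2) - 16)*(-2) = -42 + (-5 - 16)*(-2) = -42 - 21*(-2) = -42 + 42 = 0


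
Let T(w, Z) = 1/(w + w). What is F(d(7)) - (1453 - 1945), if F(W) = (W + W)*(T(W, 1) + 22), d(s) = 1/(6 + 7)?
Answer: 6453/13 ≈ 496.38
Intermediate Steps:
T(w, Z) = 1/(2*w)
d(s) = 1/13
F(W) = 2*W*(22 + 1/(2*W)) (F(W) = (W + W)*(1/(2*W) + 22) = (2*W)*(22 + 1/(2*W)) = 2*W*(22 + 1/(2*W)))
F(d(7)) - (1453 - 1945) = (1 + 44*(1/13)) - (1453 - 1945) = (1 + 44/13) - 1*(-492) = 57/13 + 492 = 6453/13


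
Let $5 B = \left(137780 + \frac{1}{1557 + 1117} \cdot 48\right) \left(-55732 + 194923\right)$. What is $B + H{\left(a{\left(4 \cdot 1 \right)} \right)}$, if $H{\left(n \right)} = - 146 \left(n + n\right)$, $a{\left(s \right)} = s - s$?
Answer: $\frac{25640636345844}{6685} \approx 3.8355 \cdot 10^{9}$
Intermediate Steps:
$a{\left(s \right)} = 0$
$H{\left(n \right)} = - 292 n$ ($H{\left(n \right)} = - 146 \cdot 2 n = - 292 n$)
$B = \frac{25640636345844}{6685}$ ($B = \frac{\left(137780 + \frac{1}{1557 + 1117} \cdot 48\right) \left(-55732 + 194923\right)}{5} = \frac{\left(137780 + \frac{1}{2674} \cdot 48\right) 139191}{5} = \frac{\left(137780 + \frac{24}{1337}\right) 139191}{5} = \frac{\frac{184211884}{1337} \cdot 139191}{5} = \frac{1}{5} \cdot \frac{25640636345844}{1337} = \frac{25640636345844}{6685} \approx 3.8355 \cdot 10^{9}$)
$B + H{\left(a{\left(4 \cdot 1 \right)} \right)} = \frac{25640636345844}{6685} - 0 = \frac{25640636345844}{6685} + 0 = \frac{25640636345844}{6685}$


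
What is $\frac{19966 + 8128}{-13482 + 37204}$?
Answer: $\frac{14047}{11861} \approx 1.1843$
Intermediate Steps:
$\frac{19966 + 8128}{-13482 + 37204} = \frac{28094}{23722} = 28094 \cdot \frac{1}{23722} = \frac{14047}{11861}$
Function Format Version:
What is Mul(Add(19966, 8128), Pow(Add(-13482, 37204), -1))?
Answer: Rational(14047, 11861) ≈ 1.1843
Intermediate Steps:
Mul(Add(19966, 8128), Pow(Add(-13482, 37204), -1)) = Mul(28094, Pow(23722, -1)) = Mul(28094, Rational(1, 23722)) = Rational(14047, 11861)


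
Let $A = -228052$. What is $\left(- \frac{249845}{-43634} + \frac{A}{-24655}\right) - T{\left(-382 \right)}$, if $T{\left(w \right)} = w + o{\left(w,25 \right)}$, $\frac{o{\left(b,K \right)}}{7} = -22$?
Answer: $\frac{592737550163}{1075796270} \approx 550.98$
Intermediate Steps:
$o{\left(b,K \right)} = -154$ ($o{\left(b,K \right)} = 7 \left(-22\right) = -154$)
$T{\left(w \right)} = -154 + w$ ($T{\left(w \right)} = w - 154 = -154 + w$)
$\left(- \frac{249845}{-43634} + \frac{A}{-24655}\right) - T{\left(-382 \right)} = \left(- \frac{249845}{-43634} - \frac{228052}{-24655}\right) - \left(-154 - 382\right) = \left(\left(-249845\right) \left(- \frac{1}{43634}\right) - - \frac{228052}{24655}\right) - -536 = \left(\frac{249845}{43634} + \frac{228052}{24655}\right) + 536 = \frac{16110749443}{1075796270} + 536 = \frac{592737550163}{1075796270}$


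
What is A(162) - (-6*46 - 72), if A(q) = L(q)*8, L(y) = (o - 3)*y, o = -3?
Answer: -7428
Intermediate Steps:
L(y) = -6*y (L(y) = (-3 - 3)*y = -6*y)
A(q) = -48*q (A(q) = -6*q*8 = -48*q)
A(162) - (-6*46 - 72) = -48*162 - (-6*46 - 72) = -7776 - (-276 - 72) = -7776 - 1*(-348) = -7776 + 348 = -7428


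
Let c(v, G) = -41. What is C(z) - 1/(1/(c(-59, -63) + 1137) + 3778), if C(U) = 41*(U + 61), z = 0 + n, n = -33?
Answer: 4753509876/4140689 ≈ 1148.0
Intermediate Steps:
z = -33 (z = 0 - 33 = -33)
C(U) = 2501 + 41*U (C(U) = 41*(61 + U) = 2501 + 41*U)
C(z) - 1/(1/(c(-59, -63) + 1137) + 3778) = (2501 + 41*(-33)) - 1/(1/(-41 + 1137) + 3778) = (2501 - 1353) - 1/(1/1096 + 3778) = 1148 - 1/(1/1096 + 3778) = 1148 - 1/4140689/1096 = 1148 - 1*1096/4140689 = 1148 - 1096/4140689 = 4753509876/4140689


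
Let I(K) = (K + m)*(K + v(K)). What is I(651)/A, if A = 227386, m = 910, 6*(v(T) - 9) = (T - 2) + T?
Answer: 2052715/341079 ≈ 6.0183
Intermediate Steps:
v(T) = 26/3 + T/3 (v(T) = 9 + ((T - 2) + T)/6 = 9 + ((-2 + T) + T)/6 = 9 + (-2 + 2*T)/6 = 9 + (-1/3 + T/3) = 26/3 + T/3)
I(K) = (910 + K)*(26/3 + 4*K/3) (I(K) = (K + 910)*(K + (26/3 + K/3)) = (910 + K)*(26/3 + 4*K/3))
I(651)/A = (23660/3 + 1222*651 + (4/3)*651**2)/227386 = (23660/3 + 795522 + (4/3)*423801)*(1/227386) = (23660/3 + 795522 + 565068)*(1/227386) = (4105430/3)*(1/227386) = 2052715/341079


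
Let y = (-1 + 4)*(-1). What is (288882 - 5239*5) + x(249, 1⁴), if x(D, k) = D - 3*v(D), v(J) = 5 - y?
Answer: 262912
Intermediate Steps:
y = -3 (y = 3*(-1) = -3)
v(J) = 8 (v(J) = 5 - 1*(-3) = 5 + 3 = 8)
x(D, k) = -24 + D (x(D, k) = D - 3*8 = D - 24 = -24 + D)
(288882 - 5239*5) + x(249, 1⁴) = (288882 - 5239*5) + (-24 + 249) = (288882 - 26195) + 225 = 262687 + 225 = 262912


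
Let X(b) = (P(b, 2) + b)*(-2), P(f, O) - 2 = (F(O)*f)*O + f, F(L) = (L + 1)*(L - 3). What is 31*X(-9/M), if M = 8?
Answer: -403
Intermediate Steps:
F(L) = (1 + L)*(-3 + L)
P(f, O) = 2 + f + O*f*(-3 + O**2 - 2*O) (P(f, O) = 2 + (((-3 + O**2 - 2*O)*f)*O + f) = 2 + ((f*(-3 + O**2 - 2*O))*O + f) = 2 + (O*f*(-3 + O**2 - 2*O) + f) = 2 + (f + O*f*(-3 + O**2 - 2*O)) = 2 + f + O*f*(-3 + O**2 - 2*O))
X(b) = -4 + 8*b (X(b) = ((2 + b - 1*2*b*(3 - 1*2**2 + 2*2)) + b)*(-2) = ((2 + b - 1*2*b*(3 - 1*4 + 4)) + b)*(-2) = ((2 + b - 1*2*b*(3 - 4 + 4)) + b)*(-2) = ((2 + b - 1*2*b*3) + b)*(-2) = ((2 + b - 6*b) + b)*(-2) = ((2 - 5*b) + b)*(-2) = (2 - 4*b)*(-2) = -4 + 8*b)
31*X(-9/M) = 31*(-4 + 8*(-9/8)) = 31*(-4 - 9) = 31*(-13) = -403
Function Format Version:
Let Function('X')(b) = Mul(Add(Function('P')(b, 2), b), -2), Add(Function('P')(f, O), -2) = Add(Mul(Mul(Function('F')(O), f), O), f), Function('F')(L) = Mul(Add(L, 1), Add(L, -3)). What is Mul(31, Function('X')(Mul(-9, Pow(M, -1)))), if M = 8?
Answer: -403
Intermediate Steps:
Function('F')(L) = Mul(Add(1, L), Add(-3, L))
Function('P')(f, O) = Add(2, f, Mul(O, f, Add(-3, Pow(O, 2), Mul(-2, O)))) (Function('P')(f, O) = Add(2, Add(Mul(Mul(Add(-3, Pow(O, 2), Mul(-2, O)), f), O), f)) = Add(2, Add(Mul(Mul(f, Add(-3, Pow(O, 2), Mul(-2, O))), O), f)) = Add(2, Add(Mul(O, f, Add(-3, Pow(O, 2), Mul(-2, O))), f)) = Add(2, Add(f, Mul(O, f, Add(-3, Pow(O, 2), Mul(-2, O))))) = Add(2, f, Mul(O, f, Add(-3, Pow(O, 2), Mul(-2, O)))))
Function('X')(b) = Add(-4, Mul(8, b)) (Function('X')(b) = Mul(Add(Add(2, b, Mul(-1, 2, b, Add(3, Mul(-1, Pow(2, 2)), Mul(2, 2)))), b), -2) = Mul(Add(Add(2, b, Mul(-1, 2, b, Add(3, Mul(-1, 4), 4))), b), -2) = Mul(Add(Add(2, b, Mul(-1, 2, b, Add(3, -4, 4))), b), -2) = Mul(Add(Add(2, b, Mul(-1, 2, b, 3)), b), -2) = Mul(Add(Add(2, b, Mul(-6, b)), b), -2) = Mul(Add(Add(2, Mul(-5, b)), b), -2) = Mul(Add(2, Mul(-4, b)), -2) = Add(-4, Mul(8, b)))
Mul(31, Function('X')(Mul(-9, Pow(M, -1)))) = Mul(31, Add(-4, Mul(8, Mul(-9, Pow(8, -1))))) = Mul(31, Add(-4, Mul(8, Mul(-9, Rational(1, 8))))) = Mul(31, Add(-4, Mul(8, Rational(-9, 8)))) = Mul(31, Add(-4, -9)) = Mul(31, -13) = -403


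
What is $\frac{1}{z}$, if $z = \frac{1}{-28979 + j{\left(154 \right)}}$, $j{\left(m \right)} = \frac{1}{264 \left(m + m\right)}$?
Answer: $- \frac{2356340447}{81312} \approx -28979.0$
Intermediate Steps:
$j{\left(m \right)} = \frac{1}{528 m}$ ($j{\left(m \right)} = \frac{1}{264 \cdot 2 m} = \frac{1}{528 m}$)
$z = - \frac{81312}{2356340447}$ ($z = \frac{1}{-28979 + \frac{1}{528 \cdot 154}} = \frac{1}{-28979 + \frac{1}{528} \cdot \frac{1}{154}} = \frac{1}{-28979 + \frac{1}{81312}} = \frac{1}{- \frac{2356340447}{81312}} = - \frac{81312}{2356340447} \approx -3.4508 \cdot 10^{-5}$)
$\frac{1}{z} = \frac{1}{- \frac{81312}{2356340447}} = - \frac{2356340447}{81312}$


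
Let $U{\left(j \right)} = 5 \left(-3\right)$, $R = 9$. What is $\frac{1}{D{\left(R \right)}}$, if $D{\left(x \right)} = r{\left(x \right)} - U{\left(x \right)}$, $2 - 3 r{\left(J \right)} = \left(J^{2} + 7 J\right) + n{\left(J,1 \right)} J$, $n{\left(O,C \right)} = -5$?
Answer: $- \frac{3}{52} \approx -0.057692$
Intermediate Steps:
$U{\left(j \right)} = -15$
$r{\left(J \right)} = \frac{2}{3} - \frac{2 J}{3} - \frac{J^{2}}{3}$ ($r{\left(J \right)} = \frac{2}{3} - \frac{\left(J^{2} + 7 J\right) - 5 J}{3} = \frac{2}{3} - \frac{J^{2} + 2 J}{3} = \frac{2}{3} - \left(\frac{J^{2}}{3} + \frac{2 J}{3}\right) = \frac{2}{3} - \frac{2 J}{3} - \frac{J^{2}}{3}$)
$D{\left(x \right)} = \frac{47}{3} - \frac{2 x}{3} - \frac{x^{2}}{3}$ ($D{\left(x \right)} = \left(\frac{2}{3} - \frac{2 x}{3} - \frac{x^{2}}{3}\right) - -15 = \left(\frac{2}{3} - \frac{2 x}{3} - \frac{x^{2}}{3}\right) + 15 = \frac{47}{3} - \frac{2 x}{3} - \frac{x^{2}}{3}$)
$\frac{1}{D{\left(R \right)}} = \frac{1}{\frac{47}{3} - 6 - \frac{9^{2}}{3}} = \frac{1}{\frac{47}{3} - 6 - 27} = \frac{1}{- \frac{52}{3}} = - \frac{3}{52}$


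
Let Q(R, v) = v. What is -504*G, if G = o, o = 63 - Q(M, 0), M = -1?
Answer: -31752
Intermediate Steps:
o = 63 (o = 63 - 1*0 = 63 + 0 = 63)
G = 63
-504*G = -504*63 = -31752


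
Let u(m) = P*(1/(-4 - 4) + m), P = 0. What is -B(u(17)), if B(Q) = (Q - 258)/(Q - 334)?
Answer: -129/167 ≈ -0.77246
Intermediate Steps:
u(m) = 0 (u(m) = 0*(1/(-4 - 4) + m) = 0*(1/(-8) + m) = 0*(-⅛ + m) = 0)
B(Q) = (-258 + Q)/(-334 + Q)
-B(u(17)) = -(-258 + 0)/(-334 + 0) = -(-258)/(-334) = -(-1)*(-258)/334 = -1*129/167 = -129/167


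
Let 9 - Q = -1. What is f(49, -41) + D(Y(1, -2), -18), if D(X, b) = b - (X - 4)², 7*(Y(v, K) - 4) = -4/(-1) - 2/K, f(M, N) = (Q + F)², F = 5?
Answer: 10118/49 ≈ 206.49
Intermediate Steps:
Q = 10 (Q = 9 - 1*(-1) = 9 + 1 = 10)
f(M, N) = 225 (f(M, N) = (10 + 5)² = 15² = 225)
Y(v, K) = 32/7 - 2/(7*K) (Y(v, K) = 4 + (-4/(-1) - 2/K)/7 = 4 + (-4*(-1) - 2/K)/7 = 4 + (4 - 2/K)/7 = 4 + (4/7 - 2/(7*K)) = 32/7 - 2/(7*K))
D(X, b) = b - (-4 + X)²
f(49, -41) + D(Y(1, -2), -18) = 225 + (-18 - (-4 + (2/7)*(-1 + 16*(-2))/(-2))²) = 225 + (-18 - (-4 + (2/7)*(-½)*(-1 - 32))²) = 225 + (-18 - (-4 + (2/7)*(-½)*(-33))²) = 225 + (-18 - (-4 + 33/7)²) = 225 + (-18 - (5/7)²) = 225 + (-18 - 1*25/49) = 225 + (-18 - 25/49) = 225 - 907/49 = 10118/49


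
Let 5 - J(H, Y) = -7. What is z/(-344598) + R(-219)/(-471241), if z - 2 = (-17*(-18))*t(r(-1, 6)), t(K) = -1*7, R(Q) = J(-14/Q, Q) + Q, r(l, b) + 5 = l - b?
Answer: 539893763/81194353059 ≈ 0.0066494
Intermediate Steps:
r(l, b) = -5 + l - b (r(l, b) = -5 + (l - b) = -5 + l - b)
J(H, Y) = 12 (J(H, Y) = 5 - 1*(-7) = 5 + 7 = 12)
R(Q) = 12 + Q
t(K) = -7
z = -2140 (z = 2 - 17*(-18)*(-7) = 2 + 306*(-7) = 2 - 2142 = -2140)
z/(-344598) + R(-219)/(-471241) = -2140/(-344598) + (12 - 219)/(-471241) = -2140*(-1/344598) - 207*(-1/471241) = 1070/172299 + 207/471241 = 539893763/81194353059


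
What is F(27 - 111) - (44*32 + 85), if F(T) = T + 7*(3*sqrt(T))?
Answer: -1577 + 42*I*sqrt(21) ≈ -1577.0 + 192.47*I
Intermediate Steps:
F(T) = T + 21*sqrt(T)
F(27 - 111) - (44*32 + 85) = ((27 - 111) + 21*sqrt(27 - 111)) - (44*32 + 85) = (-84 + 21*sqrt(-84)) - (1408 + 85) = (-84 + 21*(2*I*sqrt(21))) - 1*1493 = (-84 + 42*I*sqrt(21)) - 1493 = -1577 + 42*I*sqrt(21)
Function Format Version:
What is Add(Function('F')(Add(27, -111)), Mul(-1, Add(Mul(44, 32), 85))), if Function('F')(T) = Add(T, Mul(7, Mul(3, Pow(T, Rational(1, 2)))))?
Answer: Add(-1577, Mul(42, I, Pow(21, Rational(1, 2)))) ≈ Add(-1577.0, Mul(192.47, I))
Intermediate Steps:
Function('F')(T) = Add(T, Mul(21, Pow(T, Rational(1, 2))))
Add(Function('F')(Add(27, -111)), Mul(-1, Add(Mul(44, 32), 85))) = Add(Add(Add(27, -111), Mul(21, Pow(Add(27, -111), Rational(1, 2)))), Mul(-1, Add(Mul(44, 32), 85))) = Add(Add(-84, Mul(21, Pow(-84, Rational(1, 2)))), Mul(-1, Add(1408, 85))) = Add(Add(-84, Mul(21, Mul(2, I, Pow(21, Rational(1, 2))))), Mul(-1, 1493)) = Add(Add(-84, Mul(42, I, Pow(21, Rational(1, 2)))), -1493) = Add(-1577, Mul(42, I, Pow(21, Rational(1, 2))))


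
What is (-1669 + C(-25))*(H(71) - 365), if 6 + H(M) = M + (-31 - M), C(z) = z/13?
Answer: 8732244/13 ≈ 6.7171e+5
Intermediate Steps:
C(z) = z/13 (C(z) = z*(1/13) = z/13)
H(M) = -37 (H(M) = -6 + (M + (-31 - M)) = -6 - 31 = -37)
(-1669 + C(-25))*(H(71) - 365) = (-1669 + (1/13)*(-25))*(-37 - 365) = (-1669 - 25/13)*(-402) = -21722/13*(-402) = 8732244/13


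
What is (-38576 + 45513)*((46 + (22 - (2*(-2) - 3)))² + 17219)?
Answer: 158468828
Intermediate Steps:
(-38576 + 45513)*((46 + (22 - (2*(-2) - 3)))² + 17219) = 6937*((46 + (22 - (-4 - 3)))² + 17219) = 6937*((46 + (22 - 1*(-7)))² + 17219) = 6937*((46 + (22 + 7))² + 17219) = 6937*((46 + 29)² + 17219) = 6937*(75² + 17219) = 6937*(5625 + 17219) = 6937*22844 = 158468828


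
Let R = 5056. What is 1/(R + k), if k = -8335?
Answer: -1/3279 ≈ -0.00030497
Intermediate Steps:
1/(R + k) = 1/(5056 - 8335) = 1/(-3279) = -1/3279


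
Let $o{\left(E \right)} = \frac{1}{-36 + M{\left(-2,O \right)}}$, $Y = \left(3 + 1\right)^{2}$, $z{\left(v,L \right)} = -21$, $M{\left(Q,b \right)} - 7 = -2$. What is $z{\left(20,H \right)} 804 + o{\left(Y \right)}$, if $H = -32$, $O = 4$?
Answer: $- \frac{523405}{31} \approx -16884.0$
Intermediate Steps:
$M{\left(Q,b \right)} = 5$ ($M{\left(Q,b \right)} = 7 - 2 = 5$)
$Y = 16$ ($Y = 4^{2} = 16$)
$o{\left(E \right)} = - \frac{1}{31}$ ($o{\left(E \right)} = \frac{1}{-36 + 5} = \frac{1}{-31} = - \frac{1}{31}$)
$z{\left(20,H \right)} 804 + o{\left(Y \right)} = \left(-21\right) 804 - \frac{1}{31} = -16884 - \frac{1}{31} = - \frac{523405}{31}$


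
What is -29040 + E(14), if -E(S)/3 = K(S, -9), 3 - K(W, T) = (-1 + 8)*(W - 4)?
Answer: -28839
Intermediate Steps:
K(W, T) = 31 - 7*W (K(W, T) = 3 - (-1 + 8)*(W - 4) = 3 - 7*(-4 + W) = 3 - (-28 + 7*W) = 3 + (28 - 7*W) = 31 - 7*W)
E(S) = -93 + 21*S (E(S) = -3*(31 - 7*S) = -93 + 21*S)
-29040 + E(14) = -29040 + (-93 + 21*14) = -29040 + (-93 + 294) = -29040 + 201 = -28839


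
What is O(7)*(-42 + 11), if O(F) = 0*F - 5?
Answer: 155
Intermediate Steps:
O(F) = -5 (O(F) = 0 - 5 = -5)
O(7)*(-42 + 11) = -5*(-42 + 11) = -5*(-31) = 155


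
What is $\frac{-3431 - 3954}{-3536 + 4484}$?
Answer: $- \frac{7385}{948} \approx -7.7901$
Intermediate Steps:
$\frac{-3431 - 3954}{-3536 + 4484} = - \frac{7385}{948}$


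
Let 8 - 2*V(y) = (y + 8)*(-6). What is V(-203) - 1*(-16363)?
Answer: 15782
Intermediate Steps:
V(y) = 28 + 3*y (V(y) = 4 - (y + 8)*(-6)/2 = 4 - (8 + y)*(-6)/2 = 4 - (-48 - 6*y)/2 = 4 + (24 + 3*y) = 28 + 3*y)
V(-203) - 1*(-16363) = (28 + 3*(-203)) - 1*(-16363) = (28 - 609) + 16363 = -581 + 16363 = 15782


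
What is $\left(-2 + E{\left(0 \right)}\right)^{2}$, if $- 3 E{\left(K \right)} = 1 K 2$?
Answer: $4$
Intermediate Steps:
$E{\left(K \right)} = - \frac{2 K}{3}$ ($E{\left(K \right)} = - \frac{1 K 2}{3} = - \frac{K 2}{3} = - \frac{2 K}{3}$)
$\left(-2 + E{\left(0 \right)}\right)^{2} = \left(-2 - 0\right)^{2} = \left(-2 + 0\right)^{2} = \left(-2\right)^{2} = 4$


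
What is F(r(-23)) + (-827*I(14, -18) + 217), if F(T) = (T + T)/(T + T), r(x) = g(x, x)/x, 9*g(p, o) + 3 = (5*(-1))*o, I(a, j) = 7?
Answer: -5571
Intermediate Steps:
g(p, o) = -⅓ - 5*o/9 (g(p, o) = -⅓ + ((5*(-1))*o)/9 = -⅓ + (-5*o)/9 = -⅓ - 5*o/9)
r(x) = (-⅓ - 5*x/9)/x
F(T) = 1 (F(T) = (2*T)/((2*T)) = (2*T)*(1/(2*T)) = 1)
F(r(-23)) + (-827*I(14, -18) + 217) = 1 + (-827*7 + 217) = 1 + (-5789 + 217) = 1 - 5572 = -5571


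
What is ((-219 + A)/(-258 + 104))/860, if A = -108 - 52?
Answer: 379/132440 ≈ 0.0028617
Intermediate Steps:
A = -160
((-219 + A)/(-258 + 104))/860 = ((-219 - 160)/(-258 + 104))/860 = -379/(-154)*(1/860) = -379*(-1/154)*(1/860) = (379/154)*(1/860) = 379/132440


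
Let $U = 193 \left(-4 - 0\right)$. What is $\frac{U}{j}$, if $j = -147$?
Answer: $\frac{772}{147} \approx 5.2517$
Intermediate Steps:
$U = -772$ ($U = 193 \left(-4 + 0\right) = 193 \left(-4\right) = -772$)
$\frac{U}{j} = - \frac{772}{-147} = \left(-772\right) \left(- \frac{1}{147}\right) = \frac{772}{147}$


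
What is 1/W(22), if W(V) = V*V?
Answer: 1/484 ≈ 0.0020661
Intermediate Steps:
W(V) = V²
1/W(22) = 1/(22²) = 1/484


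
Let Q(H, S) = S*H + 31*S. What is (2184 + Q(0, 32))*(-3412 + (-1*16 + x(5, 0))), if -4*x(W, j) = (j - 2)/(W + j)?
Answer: -54435052/5 ≈ -1.0887e+7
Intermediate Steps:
x(W, j) = -(-2 + j)/(4*(W + j)) (x(W, j) = -(j - 2)/(4*(W + j)) = -(-2 + j)/(4*(W + j)))
Q(H, S) = 31*S + H*S (Q(H, S) = H*S + 31*S = 31*S + H*S)
(2184 + Q(0, 32))*(-3412 + (-1*16 + x(5, 0))) = (2184 + 32*(31 + 0))*(-3412 + (-1*16 + (2 - 1*0)/(4*(5 + 0)))) = (2184 + 32*31)*(-3412 + (-16 + (¼)*(2 + 0)/5)) = (2184 + 992)*(-3412 + (-16 + (¼)*(⅕)*2)) = 3176*(-3412 + (-16 + ⅒)) = 3176*(-3412 - 159/10) = 3176*(-34279/10) = -54435052/5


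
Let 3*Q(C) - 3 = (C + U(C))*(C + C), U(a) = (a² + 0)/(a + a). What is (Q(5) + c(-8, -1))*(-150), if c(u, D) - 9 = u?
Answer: -4050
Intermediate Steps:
c(u, D) = 9 + u
U(a) = a/2 (U(a) = a²/((2*a)) = a²*(1/(2*a)) = a/2)
Q(C) = 1 + C² (Q(C) = 1 + ((C + C/2)*(C + C))/3 = 1 + ((3*C/2)*(2*C))/3 = 1 + (3*C²)/3 = 1 + C²)
(Q(5) + c(-8, -1))*(-150) = ((1 + 5²) + (9 - 8))*(-150) = ((1 + 25) + 1)*(-150) = (26 + 1)*(-150) = 27*(-150) = -4050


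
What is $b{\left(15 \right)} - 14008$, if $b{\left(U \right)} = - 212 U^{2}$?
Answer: $-61708$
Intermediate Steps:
$b{\left(15 \right)} - 14008 = - 212 \cdot 15^{2} - 14008 = \left(-212\right) 225 - 14008 = -47700 - 14008 = -61708$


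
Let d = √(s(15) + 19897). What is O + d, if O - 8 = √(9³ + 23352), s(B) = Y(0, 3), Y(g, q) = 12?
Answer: 8 + √19909 + √24081 ≈ 304.28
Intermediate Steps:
s(B) = 12
d = √19909 (d = √(12 + 19897) = √19909 ≈ 141.10)
O = 8 + √24081 (O = 8 + √(9³ + 23352) = 8 + √(729 + 23352) = 8 + √24081 ≈ 163.18)
O + d = (8 + √24081) + √19909 = 8 + √19909 + √24081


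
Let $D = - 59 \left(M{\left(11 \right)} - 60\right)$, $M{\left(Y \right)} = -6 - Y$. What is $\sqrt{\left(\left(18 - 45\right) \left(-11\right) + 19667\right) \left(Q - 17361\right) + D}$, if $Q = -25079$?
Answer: $i \sqrt{847267617} \approx 29108.0 i$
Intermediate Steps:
$D = 4543$ ($D = - 59 \left(\left(-6 - 11\right) - 60\right) = - 59 \left(-17 - 60\right) = \left(-59\right) \left(-77\right) = 4543$)
$\sqrt{\left(\left(18 - 45\right) \left(-11\right) + 19667\right) \left(Q - 17361\right) + D} = \sqrt{\left(\left(18 - 45\right) \left(-11\right) + 19667\right) \left(-25079 - 17361\right) + 4543} = \sqrt{\left(\left(-27\right) \left(-11\right) + 19667\right) \left(-42440\right) + 4543} = \sqrt{\left(297 + 19667\right) \left(-42440\right) + 4543} = \sqrt{19964 \left(-42440\right) + 4543} = \sqrt{-847272160 + 4543} = \sqrt{-847267617} = i \sqrt{847267617}$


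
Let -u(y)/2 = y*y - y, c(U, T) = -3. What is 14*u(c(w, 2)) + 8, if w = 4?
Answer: -328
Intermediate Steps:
u(y) = -2*y**2 + 2*y (u(y) = -2*(y*y - y) = -2*(y**2 - y) = -2*y**2 + 2*y)
14*u(c(w, 2)) + 8 = 14*(2*(-3)*(1 - 1*(-3))) + 8 = 14*(2*(-3)*(1 + 3)) + 8 = 14*(2*(-3)*4) + 8 = 14*(-24) + 8 = -336 + 8 = -328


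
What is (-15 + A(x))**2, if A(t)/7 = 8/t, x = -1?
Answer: 5041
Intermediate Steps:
A(t) = 56/t (A(t) = 7*(8/t) = 56/t)
(-15 + A(x))**2 = (-15 + 56/(-1))**2 = (-15 + 56*(-1))**2 = (-15 - 56)**2 = (-71)**2 = 5041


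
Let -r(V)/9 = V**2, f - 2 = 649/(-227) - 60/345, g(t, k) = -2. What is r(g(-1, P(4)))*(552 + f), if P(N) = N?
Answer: -103557564/5221 ≈ -19835.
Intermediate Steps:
f = -5393/5221 (f = 2 + (649/(-227) - 60/345) = 2 + (649*(-1/227) - 60*1/345) = 2 + (-649/227 - 4/23) = 2 - 15835/5221 = -5393/5221 ≈ -1.0329)
r(V) = -9*V**2
r(g(-1, P(4)))*(552 + f) = (-9*(-2)**2)*(552 - 5393/5221) = -9*4*(2876599/5221) = -36*2876599/5221 = -103557564/5221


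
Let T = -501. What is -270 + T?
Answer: -771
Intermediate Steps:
-270 + T = -270 - 501 = -771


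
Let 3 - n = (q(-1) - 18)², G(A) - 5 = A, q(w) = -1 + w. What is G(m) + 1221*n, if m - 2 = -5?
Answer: -484735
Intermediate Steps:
m = -3 (m = 2 - 5 = -3)
G(A) = 5 + A
n = -397 (n = 3 - ((-1 - 1) - 18)² = 3 - (-2 - 18)² = 3 - 1*(-20)² = 3 - 1*400 = 3 - 400 = -397)
G(m) + 1221*n = (5 - 3) + 1221*(-397) = 2 - 484737 = -484735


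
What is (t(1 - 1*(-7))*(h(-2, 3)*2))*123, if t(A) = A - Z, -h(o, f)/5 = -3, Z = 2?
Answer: 22140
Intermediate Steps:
h(o, f) = 15 (h(o, f) = -5*(-3) = 15)
t(A) = -2 + A (t(A) = A - 1*2 = A - 2 = -2 + A)
(t(1 - 1*(-7))*(h(-2, 3)*2))*123 = ((-2 + (1 - 1*(-7)))*(15*2))*123 = ((-2 + (1 + 7))*30)*123 = ((-2 + 8)*30)*123 = (6*30)*123 = 180*123 = 22140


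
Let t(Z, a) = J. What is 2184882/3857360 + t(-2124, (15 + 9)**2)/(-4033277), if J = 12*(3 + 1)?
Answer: 4406024582517/7778900684360 ≈ 0.56641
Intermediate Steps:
J = 48 (J = 12*4 = 48)
t(Z, a) = 48
2184882/3857360 + t(-2124, (15 + 9)**2)/(-4033277) = 2184882/3857360 + 48/(-4033277) = 2184882*(1/3857360) + 48*(-1/4033277) = 1092441/1928680 - 48/4033277 = 4406024582517/7778900684360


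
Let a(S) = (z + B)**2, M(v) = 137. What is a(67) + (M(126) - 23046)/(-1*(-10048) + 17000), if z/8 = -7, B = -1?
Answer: 87856043/27048 ≈ 3248.2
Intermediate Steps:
z = -56 (z = 8*(-7) = -56)
a(S) = 3249 (a(S) = (-56 - 1)**2 = (-57)**2 = 3249)
a(67) + (M(126) - 23046)/(-1*(-10048) + 17000) = 3249 + (137 - 23046)/(-1*(-10048) + 17000) = 3249 - 22909/(10048 + 17000) = 3249 - 22909/27048 = 87856043/27048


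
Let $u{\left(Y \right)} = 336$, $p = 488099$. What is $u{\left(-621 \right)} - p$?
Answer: $-487763$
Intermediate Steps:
$u{\left(-621 \right)} - p = 336 - 488099 = -487763$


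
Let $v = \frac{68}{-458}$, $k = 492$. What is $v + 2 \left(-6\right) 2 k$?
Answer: $- \frac{2704066}{229} \approx -11808.0$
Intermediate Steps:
$v = - \frac{34}{229}$ ($v = 68 \left(- \frac{1}{458}\right) = - \frac{34}{229} \approx -0.14847$)
$v + 2 \left(-6\right) 2 k = - \frac{34}{229} + 2 \left(-6\right) 2 \cdot 492 = - \frac{34}{229} + \left(-12\right) 2 \cdot 492 = - \frac{34}{229} - 11808 = - \frac{2704066}{229}$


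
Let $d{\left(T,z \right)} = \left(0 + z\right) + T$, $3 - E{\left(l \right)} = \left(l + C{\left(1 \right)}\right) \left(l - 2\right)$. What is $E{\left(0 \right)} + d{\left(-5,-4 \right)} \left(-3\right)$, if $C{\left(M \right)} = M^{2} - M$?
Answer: $30$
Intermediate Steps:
$E{\left(l \right)} = 3 - l \left(-2 + l\right)$ ($E{\left(l \right)} = 3 - \left(l + 1 \left(-1 + 1\right)\right) \left(l - 2\right) = 3 - \left(l + 1 \cdot 0\right) \left(-2 + l\right) = 3 - \left(l + 0\right) \left(-2 + l\right) = 3 - l \left(-2 + l\right)$)
$d{\left(T,z \right)} = T + z$ ($d{\left(T,z \right)} = z + T = T + z$)
$E{\left(0 \right)} + d{\left(-5,-4 \right)} \left(-3\right) = \left(3 - 0^{2} + 2 \cdot 0\right) + \left(-5 - 4\right) \left(-3\right) = \left(3 - 0 + 0\right) - -27 = \left(3 + 0 + 0\right) + 27 = 3 + 27 = 30$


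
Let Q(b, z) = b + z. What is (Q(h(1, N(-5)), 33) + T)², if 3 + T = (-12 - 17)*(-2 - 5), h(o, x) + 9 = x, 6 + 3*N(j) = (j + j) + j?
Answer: 47089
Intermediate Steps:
N(j) = -2 + j (N(j) = -2 + ((j + j) + j)/3 = -2 + (2*j + j)/3 = -2 + (3*j)/3 = -2 + j)
h(o, x) = -9 + x
T = 200 (T = -3 + (-12 - 17)*(-2 - 5) = -3 - 29*(-7) = -3 + 203 = 200)
(Q(h(1, N(-5)), 33) + T)² = (((-9 + (-2 - 5)) + 33) + 200)² = (((-9 - 7) + 33) + 200)² = ((-16 + 33) + 200)² = (17 + 200)² = 217² = 47089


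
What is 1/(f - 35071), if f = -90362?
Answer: -1/125433 ≈ -7.9724e-6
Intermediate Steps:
1/(f - 35071) = 1/(-90362 - 35071) = 1/(-125433) = -1/125433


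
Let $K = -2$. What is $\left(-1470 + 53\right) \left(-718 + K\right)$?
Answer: $1020240$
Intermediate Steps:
$\left(-1470 + 53\right) \left(-718 + K\right) = \left(-1470 + 53\right) \left(-718 - 2\right) = \left(-1417\right) \left(-720\right) = 1020240$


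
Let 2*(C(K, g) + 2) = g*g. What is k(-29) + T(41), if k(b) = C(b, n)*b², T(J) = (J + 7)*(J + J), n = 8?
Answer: 29166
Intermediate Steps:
C(K, g) = -2 + g²/2 (C(K, g) = -2 + (g*g)/2 = -2 + g²/2)
T(J) = 2*J*(7 + J) (T(J) = (7 + J)*(2*J) = 2*J*(7 + J))
k(b) = 30*b² (k(b) = (-2 + (½)*8²)*b² = (-2 + (½)*64)*b² = (-2 + 32)*b² = 30*b²)
k(-29) + T(41) = 30*(-29)² + 2*41*(7 + 41) = 30*841 + 2*41*48 = 25230 + 3936 = 29166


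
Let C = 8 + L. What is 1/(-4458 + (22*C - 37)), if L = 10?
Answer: -1/4099 ≈ -0.00024396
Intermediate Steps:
C = 18 (C = 8 + 10 = 18)
1/(-4458 + (22*C - 37)) = 1/(-4458 + (22*18 - 37)) = 1/(-4458 + (396 - 37)) = 1/(-4458 + 359) = 1/(-4099) = -1/4099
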